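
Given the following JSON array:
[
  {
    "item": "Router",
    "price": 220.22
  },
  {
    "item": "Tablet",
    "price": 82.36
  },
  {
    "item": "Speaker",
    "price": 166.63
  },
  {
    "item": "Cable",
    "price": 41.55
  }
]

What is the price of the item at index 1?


Array index 1 -> Tablet
price = 82.36

ANSWER: 82.36


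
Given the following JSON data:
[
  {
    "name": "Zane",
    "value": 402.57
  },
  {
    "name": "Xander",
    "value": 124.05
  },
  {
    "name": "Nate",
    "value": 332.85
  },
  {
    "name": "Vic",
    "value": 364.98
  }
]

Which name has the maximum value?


Comparing values:
  Zane: 402.57
  Xander: 124.05
  Nate: 332.85
  Vic: 364.98
Maximum: Zane (402.57)

ANSWER: Zane


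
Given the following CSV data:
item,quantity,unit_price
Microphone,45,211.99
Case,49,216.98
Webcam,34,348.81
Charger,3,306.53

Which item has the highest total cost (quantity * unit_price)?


Computing row totals:
  Microphone: 9539.55
  Case: 10632.02
  Webcam: 11859.54
  Charger: 919.59
Maximum: Webcam (11859.54)

ANSWER: Webcam


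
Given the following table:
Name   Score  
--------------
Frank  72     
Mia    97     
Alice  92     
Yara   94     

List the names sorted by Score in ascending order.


Sorting by Score (ascending):
  Frank: 72
  Alice: 92
  Yara: 94
  Mia: 97


ANSWER: Frank, Alice, Yara, Mia


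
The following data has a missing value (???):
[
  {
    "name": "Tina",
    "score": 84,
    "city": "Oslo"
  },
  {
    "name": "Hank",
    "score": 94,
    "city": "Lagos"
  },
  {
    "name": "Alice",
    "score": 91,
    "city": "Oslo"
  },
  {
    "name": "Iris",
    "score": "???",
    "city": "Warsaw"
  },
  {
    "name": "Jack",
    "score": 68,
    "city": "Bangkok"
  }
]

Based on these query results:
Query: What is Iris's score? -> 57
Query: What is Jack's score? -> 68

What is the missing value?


The missing value is Iris's score
From query: Iris's score = 57

ANSWER: 57


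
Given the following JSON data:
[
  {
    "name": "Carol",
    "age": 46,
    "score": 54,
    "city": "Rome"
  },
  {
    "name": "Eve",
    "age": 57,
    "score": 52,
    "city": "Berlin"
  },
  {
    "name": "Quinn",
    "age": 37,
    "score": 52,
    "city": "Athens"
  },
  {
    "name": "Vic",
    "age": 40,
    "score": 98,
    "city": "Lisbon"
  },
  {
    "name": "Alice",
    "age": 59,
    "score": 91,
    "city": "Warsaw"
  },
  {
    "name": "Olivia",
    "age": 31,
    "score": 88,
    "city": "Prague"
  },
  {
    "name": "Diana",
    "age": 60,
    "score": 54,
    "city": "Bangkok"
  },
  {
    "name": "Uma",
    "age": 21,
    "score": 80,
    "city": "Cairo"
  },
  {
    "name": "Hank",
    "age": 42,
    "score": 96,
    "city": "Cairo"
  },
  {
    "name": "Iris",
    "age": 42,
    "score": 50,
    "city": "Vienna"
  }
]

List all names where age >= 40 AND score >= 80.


Checking both conditions:
  Carol (age=46, score=54) -> no
  Eve (age=57, score=52) -> no
  Quinn (age=37, score=52) -> no
  Vic (age=40, score=98) -> YES
  Alice (age=59, score=91) -> YES
  Olivia (age=31, score=88) -> no
  Diana (age=60, score=54) -> no
  Uma (age=21, score=80) -> no
  Hank (age=42, score=96) -> YES
  Iris (age=42, score=50) -> no


ANSWER: Vic, Alice, Hank


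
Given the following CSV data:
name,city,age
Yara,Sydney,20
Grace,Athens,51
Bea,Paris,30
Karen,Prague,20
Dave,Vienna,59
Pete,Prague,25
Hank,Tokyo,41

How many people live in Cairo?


Scanning city column for 'Cairo':
Total matches: 0

ANSWER: 0


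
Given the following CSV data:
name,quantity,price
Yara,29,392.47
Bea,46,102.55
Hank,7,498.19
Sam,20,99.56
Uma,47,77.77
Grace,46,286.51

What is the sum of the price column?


Values in 'price' column:
  Row 1: 392.47
  Row 2: 102.55
  Row 3: 498.19
  Row 4: 99.56
  Row 5: 77.77
  Row 6: 286.51
Sum = 392.47 + 102.55 + 498.19 + 99.56 + 77.77 + 286.51 = 1457.05

ANSWER: 1457.05


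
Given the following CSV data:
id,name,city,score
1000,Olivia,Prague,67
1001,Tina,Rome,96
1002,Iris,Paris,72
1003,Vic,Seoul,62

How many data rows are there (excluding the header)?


Counting rows (excluding header):
Header: id,name,city,score
Data rows: 4

ANSWER: 4


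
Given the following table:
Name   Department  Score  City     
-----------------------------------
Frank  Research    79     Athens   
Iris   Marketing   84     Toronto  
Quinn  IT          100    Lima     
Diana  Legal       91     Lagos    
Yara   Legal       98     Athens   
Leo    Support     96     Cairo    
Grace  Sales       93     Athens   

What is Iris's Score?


Row 2: Iris
Score = 84

ANSWER: 84


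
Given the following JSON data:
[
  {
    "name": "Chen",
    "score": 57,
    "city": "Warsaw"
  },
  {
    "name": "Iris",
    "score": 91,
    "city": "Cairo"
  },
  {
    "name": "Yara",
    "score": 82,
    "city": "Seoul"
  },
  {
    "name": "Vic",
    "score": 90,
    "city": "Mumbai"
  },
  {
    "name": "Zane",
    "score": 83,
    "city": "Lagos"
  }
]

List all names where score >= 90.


Filtering records where score >= 90:
  Chen (score=57) -> no
  Iris (score=91) -> YES
  Yara (score=82) -> no
  Vic (score=90) -> YES
  Zane (score=83) -> no


ANSWER: Iris, Vic


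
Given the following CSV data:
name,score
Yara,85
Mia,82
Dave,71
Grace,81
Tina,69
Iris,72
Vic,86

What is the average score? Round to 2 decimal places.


Scores: 85, 82, 71, 81, 69, 72, 86
Sum = 546
Count = 7
Average = 546 / 7 = 78.00

ANSWER: 78.00


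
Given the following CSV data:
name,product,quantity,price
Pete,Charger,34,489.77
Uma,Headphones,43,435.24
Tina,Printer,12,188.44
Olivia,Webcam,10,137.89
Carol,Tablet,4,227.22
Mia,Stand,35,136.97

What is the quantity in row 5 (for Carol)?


Row 5: Carol
Column 'quantity' = 4

ANSWER: 4


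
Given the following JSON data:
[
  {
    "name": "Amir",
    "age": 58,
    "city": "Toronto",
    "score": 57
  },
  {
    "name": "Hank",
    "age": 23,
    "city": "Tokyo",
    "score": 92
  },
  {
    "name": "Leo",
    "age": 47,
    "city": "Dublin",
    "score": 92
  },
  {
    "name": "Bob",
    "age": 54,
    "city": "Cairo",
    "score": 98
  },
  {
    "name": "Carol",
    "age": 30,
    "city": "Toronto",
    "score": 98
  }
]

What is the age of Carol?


Looking up record where name = Carol
Record index: 4
Field 'age' = 30

ANSWER: 30


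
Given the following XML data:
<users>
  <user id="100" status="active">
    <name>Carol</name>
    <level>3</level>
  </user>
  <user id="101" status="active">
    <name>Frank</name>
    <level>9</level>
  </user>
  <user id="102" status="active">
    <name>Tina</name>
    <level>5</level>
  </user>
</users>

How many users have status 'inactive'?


Counting users with status='inactive':
Count: 0

ANSWER: 0


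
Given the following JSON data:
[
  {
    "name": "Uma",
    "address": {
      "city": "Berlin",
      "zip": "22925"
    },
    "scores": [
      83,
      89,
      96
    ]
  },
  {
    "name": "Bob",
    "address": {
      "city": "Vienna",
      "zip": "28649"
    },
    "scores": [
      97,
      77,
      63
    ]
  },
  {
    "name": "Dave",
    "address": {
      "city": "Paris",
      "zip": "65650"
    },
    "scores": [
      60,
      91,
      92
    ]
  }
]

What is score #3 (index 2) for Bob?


Path: records[1].scores[2]
Value: 63

ANSWER: 63


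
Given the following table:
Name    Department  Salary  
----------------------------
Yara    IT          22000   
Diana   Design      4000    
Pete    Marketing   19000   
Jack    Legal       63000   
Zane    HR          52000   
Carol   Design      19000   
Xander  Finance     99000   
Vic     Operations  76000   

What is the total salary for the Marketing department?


Marketing department members:
  Pete: 19000
Total = 19000 = 19000

ANSWER: 19000


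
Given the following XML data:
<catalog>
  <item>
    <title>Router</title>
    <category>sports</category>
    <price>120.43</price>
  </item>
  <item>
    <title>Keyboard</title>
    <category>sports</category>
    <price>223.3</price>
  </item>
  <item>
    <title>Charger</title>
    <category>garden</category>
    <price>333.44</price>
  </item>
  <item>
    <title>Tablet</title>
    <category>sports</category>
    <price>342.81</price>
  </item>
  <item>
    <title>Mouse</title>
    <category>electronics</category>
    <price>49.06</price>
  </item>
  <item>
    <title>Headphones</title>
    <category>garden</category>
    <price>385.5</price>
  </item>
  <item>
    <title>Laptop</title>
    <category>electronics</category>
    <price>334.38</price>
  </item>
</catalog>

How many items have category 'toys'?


Scanning <item> elements for <category>toys</category>:
Count: 0

ANSWER: 0


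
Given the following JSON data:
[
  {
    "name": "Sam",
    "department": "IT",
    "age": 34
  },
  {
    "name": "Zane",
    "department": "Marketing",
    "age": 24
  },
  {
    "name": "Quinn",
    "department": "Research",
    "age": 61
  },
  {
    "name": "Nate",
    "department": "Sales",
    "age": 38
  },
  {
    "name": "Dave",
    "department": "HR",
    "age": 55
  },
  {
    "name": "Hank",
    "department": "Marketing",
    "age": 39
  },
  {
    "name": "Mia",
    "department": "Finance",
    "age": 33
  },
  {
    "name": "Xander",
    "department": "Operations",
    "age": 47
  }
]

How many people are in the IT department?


Scanning records for department = IT
  Record 0: Sam
Count: 1

ANSWER: 1


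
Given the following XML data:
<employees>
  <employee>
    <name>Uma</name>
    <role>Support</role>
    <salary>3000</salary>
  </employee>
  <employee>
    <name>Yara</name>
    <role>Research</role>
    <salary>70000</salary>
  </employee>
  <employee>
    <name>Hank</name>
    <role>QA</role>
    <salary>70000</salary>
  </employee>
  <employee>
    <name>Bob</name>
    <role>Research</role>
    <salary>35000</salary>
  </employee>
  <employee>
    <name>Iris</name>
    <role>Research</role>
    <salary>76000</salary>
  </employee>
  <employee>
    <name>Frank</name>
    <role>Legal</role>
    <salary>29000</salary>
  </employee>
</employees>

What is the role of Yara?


Searching for <employee> with <name>Yara</name>
Found at position 2
<role>Research</role>

ANSWER: Research


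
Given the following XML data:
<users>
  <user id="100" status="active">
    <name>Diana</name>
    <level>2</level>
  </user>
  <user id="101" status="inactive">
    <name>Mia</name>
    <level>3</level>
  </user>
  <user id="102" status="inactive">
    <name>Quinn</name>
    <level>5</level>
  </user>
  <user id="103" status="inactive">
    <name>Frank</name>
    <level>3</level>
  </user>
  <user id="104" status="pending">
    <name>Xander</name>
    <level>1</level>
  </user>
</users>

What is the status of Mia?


Finding user with name = Mia
user id="101" status="inactive"

ANSWER: inactive


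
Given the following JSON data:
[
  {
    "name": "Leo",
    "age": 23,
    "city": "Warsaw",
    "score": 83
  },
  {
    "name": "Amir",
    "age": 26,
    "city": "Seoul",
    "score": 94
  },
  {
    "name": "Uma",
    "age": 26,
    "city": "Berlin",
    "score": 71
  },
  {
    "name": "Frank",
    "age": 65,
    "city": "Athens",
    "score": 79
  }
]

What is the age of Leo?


Looking up record where name = Leo
Record index: 0
Field 'age' = 23

ANSWER: 23


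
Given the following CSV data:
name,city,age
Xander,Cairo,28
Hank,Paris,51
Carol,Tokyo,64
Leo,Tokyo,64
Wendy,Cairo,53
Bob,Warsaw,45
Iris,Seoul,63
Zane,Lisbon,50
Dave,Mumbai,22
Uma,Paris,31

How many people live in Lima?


Scanning city column for 'Lima':
Total matches: 0

ANSWER: 0


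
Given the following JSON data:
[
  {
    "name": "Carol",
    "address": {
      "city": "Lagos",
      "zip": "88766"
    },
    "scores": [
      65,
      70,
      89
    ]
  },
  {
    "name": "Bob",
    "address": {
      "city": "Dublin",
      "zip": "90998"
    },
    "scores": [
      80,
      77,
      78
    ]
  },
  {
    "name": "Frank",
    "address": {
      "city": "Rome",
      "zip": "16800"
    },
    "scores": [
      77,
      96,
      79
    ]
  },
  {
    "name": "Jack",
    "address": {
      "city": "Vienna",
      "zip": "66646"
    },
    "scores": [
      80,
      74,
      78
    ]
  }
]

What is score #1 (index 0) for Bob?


Path: records[1].scores[0]
Value: 80

ANSWER: 80


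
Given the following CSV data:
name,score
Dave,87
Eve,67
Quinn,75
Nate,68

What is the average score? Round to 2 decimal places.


Scores: 87, 67, 75, 68
Sum = 297
Count = 4
Average = 297 / 4 = 74.25

ANSWER: 74.25


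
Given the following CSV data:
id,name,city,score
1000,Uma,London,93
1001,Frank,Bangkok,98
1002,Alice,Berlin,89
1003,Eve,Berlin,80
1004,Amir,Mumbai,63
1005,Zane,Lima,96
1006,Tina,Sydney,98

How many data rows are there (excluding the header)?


Counting rows (excluding header):
Header: id,name,city,score
Data rows: 7

ANSWER: 7


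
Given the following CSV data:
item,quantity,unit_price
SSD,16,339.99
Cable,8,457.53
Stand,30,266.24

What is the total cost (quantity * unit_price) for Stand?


Row: Stand
quantity = 30
unit_price = 266.24
total = 30 * 266.24 = 7987.2

ANSWER: 7987.2


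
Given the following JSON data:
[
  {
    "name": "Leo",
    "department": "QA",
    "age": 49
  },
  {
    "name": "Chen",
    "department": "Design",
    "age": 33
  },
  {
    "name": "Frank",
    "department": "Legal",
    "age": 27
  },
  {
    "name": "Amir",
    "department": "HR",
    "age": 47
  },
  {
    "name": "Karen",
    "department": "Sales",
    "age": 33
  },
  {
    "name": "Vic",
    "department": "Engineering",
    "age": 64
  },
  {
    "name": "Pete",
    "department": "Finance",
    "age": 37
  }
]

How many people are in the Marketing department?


Scanning records for department = Marketing
  No matches found
Count: 0

ANSWER: 0


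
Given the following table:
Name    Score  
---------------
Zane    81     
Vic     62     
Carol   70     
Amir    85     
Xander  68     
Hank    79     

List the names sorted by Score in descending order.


Sorting by Score (descending):
  Amir: 85
  Zane: 81
  Hank: 79
  Carol: 70
  Xander: 68
  Vic: 62


ANSWER: Amir, Zane, Hank, Carol, Xander, Vic


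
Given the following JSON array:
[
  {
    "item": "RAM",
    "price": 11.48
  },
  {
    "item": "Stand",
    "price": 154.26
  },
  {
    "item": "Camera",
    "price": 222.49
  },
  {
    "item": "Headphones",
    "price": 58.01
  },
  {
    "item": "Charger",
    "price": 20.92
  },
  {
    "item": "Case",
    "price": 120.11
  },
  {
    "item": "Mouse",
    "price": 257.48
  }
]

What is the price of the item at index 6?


Array index 6 -> Mouse
price = 257.48

ANSWER: 257.48


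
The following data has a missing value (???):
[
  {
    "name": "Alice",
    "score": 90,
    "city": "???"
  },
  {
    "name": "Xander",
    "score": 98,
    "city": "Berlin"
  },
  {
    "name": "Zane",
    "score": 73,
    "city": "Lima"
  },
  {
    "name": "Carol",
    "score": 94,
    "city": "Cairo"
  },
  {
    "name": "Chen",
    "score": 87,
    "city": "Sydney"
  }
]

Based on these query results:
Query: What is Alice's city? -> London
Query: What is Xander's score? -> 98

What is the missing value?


The missing value is Alice's city
From query: Alice's city = London

ANSWER: London


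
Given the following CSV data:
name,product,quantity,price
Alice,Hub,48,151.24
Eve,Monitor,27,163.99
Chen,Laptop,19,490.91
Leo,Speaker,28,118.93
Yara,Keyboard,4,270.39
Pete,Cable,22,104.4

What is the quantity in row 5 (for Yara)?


Row 5: Yara
Column 'quantity' = 4

ANSWER: 4


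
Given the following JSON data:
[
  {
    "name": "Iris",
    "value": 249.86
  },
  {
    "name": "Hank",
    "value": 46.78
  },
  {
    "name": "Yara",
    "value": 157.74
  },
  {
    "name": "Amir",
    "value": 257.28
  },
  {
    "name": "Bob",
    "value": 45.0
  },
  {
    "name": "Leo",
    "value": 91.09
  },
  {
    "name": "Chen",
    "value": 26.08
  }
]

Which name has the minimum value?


Comparing values:
  Iris: 249.86
  Hank: 46.78
  Yara: 157.74
  Amir: 257.28
  Bob: 45.0
  Leo: 91.09
  Chen: 26.08
Minimum: Chen (26.08)

ANSWER: Chen


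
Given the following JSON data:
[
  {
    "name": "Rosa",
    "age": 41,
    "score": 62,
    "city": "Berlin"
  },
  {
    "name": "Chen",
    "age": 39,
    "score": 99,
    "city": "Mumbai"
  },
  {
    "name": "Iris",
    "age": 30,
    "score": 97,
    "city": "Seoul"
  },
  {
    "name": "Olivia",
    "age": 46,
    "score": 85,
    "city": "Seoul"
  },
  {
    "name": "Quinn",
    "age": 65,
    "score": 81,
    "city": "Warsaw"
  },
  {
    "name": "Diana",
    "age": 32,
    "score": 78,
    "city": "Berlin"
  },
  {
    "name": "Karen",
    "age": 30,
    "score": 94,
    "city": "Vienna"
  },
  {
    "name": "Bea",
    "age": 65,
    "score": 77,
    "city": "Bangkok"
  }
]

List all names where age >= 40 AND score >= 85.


Checking both conditions:
  Rosa (age=41, score=62) -> no
  Chen (age=39, score=99) -> no
  Iris (age=30, score=97) -> no
  Olivia (age=46, score=85) -> YES
  Quinn (age=65, score=81) -> no
  Diana (age=32, score=78) -> no
  Karen (age=30, score=94) -> no
  Bea (age=65, score=77) -> no


ANSWER: Olivia


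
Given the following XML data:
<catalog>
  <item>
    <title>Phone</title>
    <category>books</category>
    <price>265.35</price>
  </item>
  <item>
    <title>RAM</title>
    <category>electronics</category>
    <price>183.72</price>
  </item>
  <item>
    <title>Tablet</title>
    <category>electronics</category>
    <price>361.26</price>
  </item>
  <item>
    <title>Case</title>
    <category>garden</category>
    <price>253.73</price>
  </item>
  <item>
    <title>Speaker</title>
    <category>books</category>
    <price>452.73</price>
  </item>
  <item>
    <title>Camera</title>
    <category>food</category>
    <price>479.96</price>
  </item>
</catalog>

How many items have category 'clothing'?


Scanning <item> elements for <category>clothing</category>:
Count: 0

ANSWER: 0


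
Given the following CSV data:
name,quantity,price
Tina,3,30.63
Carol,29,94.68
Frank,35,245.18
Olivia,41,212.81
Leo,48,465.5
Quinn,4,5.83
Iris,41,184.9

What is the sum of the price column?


Values in 'price' column:
  Row 1: 30.63
  Row 2: 94.68
  Row 3: 245.18
  Row 4: 212.81
  Row 5: 465.5
  Row 6: 5.83
  Row 7: 184.9
Sum = 30.63 + 94.68 + 245.18 + 212.81 + 465.5 + 5.83 + 184.9 = 1239.53

ANSWER: 1239.53


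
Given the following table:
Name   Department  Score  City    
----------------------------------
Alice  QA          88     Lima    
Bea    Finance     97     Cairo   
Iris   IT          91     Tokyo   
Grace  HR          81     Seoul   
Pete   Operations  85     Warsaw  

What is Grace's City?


Row 4: Grace
City = Seoul

ANSWER: Seoul


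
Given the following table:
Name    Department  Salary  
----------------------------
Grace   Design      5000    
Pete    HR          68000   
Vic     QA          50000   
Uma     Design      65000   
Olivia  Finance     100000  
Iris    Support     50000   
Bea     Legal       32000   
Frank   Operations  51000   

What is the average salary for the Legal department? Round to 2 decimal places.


Legal department members:
  Bea: 32000
Sum = 32000
Count = 1
Average = 32000 / 1 = 32000.00

ANSWER: 32000.00


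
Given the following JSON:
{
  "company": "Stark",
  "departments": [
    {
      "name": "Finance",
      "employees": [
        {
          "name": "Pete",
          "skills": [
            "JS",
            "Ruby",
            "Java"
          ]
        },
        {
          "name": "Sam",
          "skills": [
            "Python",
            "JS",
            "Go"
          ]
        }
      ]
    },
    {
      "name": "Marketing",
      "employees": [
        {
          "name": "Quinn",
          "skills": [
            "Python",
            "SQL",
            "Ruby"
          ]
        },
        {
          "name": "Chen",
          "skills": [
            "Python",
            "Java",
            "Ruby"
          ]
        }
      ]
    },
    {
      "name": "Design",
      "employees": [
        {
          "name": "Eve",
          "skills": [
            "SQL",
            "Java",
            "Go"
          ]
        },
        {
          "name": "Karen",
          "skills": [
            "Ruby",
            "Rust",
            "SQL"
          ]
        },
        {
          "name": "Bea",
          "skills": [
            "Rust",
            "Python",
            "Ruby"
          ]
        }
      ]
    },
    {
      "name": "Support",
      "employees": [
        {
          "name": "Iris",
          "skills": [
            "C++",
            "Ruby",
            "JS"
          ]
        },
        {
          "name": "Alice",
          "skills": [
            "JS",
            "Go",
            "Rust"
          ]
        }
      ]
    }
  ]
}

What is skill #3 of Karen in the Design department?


Path: departments[2].employees[1].skills[2]
Value: SQL

ANSWER: SQL


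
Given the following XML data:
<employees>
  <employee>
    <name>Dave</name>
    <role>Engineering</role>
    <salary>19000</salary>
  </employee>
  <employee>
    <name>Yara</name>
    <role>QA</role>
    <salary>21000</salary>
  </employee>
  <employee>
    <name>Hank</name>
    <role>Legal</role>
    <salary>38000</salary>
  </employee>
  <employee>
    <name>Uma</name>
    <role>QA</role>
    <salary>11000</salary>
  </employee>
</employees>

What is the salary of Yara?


Searching for <employee> with <name>Yara</name>
Found at position 2
<salary>21000</salary>

ANSWER: 21000


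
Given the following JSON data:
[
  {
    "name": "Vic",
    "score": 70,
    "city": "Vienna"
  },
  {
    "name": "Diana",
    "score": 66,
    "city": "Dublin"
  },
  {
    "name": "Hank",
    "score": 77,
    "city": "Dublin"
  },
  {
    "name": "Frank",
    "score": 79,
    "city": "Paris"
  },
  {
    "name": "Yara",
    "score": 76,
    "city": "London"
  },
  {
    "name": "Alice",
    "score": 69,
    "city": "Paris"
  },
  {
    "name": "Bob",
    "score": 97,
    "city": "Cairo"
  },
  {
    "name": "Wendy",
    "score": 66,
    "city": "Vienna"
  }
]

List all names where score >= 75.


Filtering records where score >= 75:
  Vic (score=70) -> no
  Diana (score=66) -> no
  Hank (score=77) -> YES
  Frank (score=79) -> YES
  Yara (score=76) -> YES
  Alice (score=69) -> no
  Bob (score=97) -> YES
  Wendy (score=66) -> no


ANSWER: Hank, Frank, Yara, Bob


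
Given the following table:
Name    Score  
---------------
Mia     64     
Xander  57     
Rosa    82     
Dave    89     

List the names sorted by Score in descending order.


Sorting by Score (descending):
  Dave: 89
  Rosa: 82
  Mia: 64
  Xander: 57


ANSWER: Dave, Rosa, Mia, Xander


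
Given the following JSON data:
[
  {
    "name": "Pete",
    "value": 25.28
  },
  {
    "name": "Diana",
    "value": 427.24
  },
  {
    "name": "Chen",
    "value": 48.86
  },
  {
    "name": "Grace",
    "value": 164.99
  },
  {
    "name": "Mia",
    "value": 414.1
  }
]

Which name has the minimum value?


Comparing values:
  Pete: 25.28
  Diana: 427.24
  Chen: 48.86
  Grace: 164.99
  Mia: 414.1
Minimum: Pete (25.28)

ANSWER: Pete


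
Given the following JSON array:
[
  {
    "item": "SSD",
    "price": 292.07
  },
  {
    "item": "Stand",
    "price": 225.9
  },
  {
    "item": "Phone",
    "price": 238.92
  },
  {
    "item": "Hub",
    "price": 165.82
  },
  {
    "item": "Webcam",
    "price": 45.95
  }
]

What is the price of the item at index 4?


Array index 4 -> Webcam
price = 45.95

ANSWER: 45.95


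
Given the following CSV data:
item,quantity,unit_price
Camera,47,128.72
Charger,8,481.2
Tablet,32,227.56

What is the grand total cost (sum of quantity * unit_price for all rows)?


Computing row totals:
  Camera: 47 * 128.72 = 6049.84
  Charger: 8 * 481.2 = 3849.6
  Tablet: 32 * 227.56 = 7281.92
Grand total = 6049.84 + 3849.6 + 7281.92 = 17181.36

ANSWER: 17181.36


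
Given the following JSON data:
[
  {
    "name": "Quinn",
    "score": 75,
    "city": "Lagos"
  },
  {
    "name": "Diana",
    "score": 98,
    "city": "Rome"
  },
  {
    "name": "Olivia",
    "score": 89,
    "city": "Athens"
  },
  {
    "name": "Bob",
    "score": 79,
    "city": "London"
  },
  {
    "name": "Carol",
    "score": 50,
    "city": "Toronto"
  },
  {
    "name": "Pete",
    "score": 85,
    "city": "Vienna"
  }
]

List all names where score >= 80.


Filtering records where score >= 80:
  Quinn (score=75) -> no
  Diana (score=98) -> YES
  Olivia (score=89) -> YES
  Bob (score=79) -> no
  Carol (score=50) -> no
  Pete (score=85) -> YES


ANSWER: Diana, Olivia, Pete


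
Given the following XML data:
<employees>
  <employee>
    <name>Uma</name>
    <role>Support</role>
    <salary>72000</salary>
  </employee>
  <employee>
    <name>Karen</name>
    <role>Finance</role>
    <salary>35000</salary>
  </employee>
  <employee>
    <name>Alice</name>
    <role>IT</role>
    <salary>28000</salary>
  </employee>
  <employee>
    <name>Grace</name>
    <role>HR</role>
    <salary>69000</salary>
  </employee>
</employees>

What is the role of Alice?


Searching for <employee> with <name>Alice</name>
Found at position 3
<role>IT</role>

ANSWER: IT


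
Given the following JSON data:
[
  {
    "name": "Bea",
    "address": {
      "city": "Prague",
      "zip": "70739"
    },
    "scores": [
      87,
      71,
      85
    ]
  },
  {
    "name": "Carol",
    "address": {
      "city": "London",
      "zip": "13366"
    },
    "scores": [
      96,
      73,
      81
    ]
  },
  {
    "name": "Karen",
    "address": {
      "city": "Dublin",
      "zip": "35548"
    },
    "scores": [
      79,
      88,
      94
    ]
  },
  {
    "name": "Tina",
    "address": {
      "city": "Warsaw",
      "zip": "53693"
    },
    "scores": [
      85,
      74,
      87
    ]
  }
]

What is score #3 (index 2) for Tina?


Path: records[3].scores[2]
Value: 87

ANSWER: 87


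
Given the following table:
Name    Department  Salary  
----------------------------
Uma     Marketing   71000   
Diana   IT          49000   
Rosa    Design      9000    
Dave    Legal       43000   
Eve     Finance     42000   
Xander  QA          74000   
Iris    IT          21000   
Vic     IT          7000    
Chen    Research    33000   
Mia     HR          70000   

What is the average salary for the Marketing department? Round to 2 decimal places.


Marketing department members:
  Uma: 71000
Sum = 71000
Count = 1
Average = 71000 / 1 = 71000.00

ANSWER: 71000.00


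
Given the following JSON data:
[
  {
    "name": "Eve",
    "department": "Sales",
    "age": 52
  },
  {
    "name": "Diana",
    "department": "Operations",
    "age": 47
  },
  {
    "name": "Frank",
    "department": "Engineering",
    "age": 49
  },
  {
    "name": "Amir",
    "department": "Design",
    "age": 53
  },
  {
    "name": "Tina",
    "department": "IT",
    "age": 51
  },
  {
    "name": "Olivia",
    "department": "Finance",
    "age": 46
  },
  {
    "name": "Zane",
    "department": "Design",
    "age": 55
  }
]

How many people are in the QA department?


Scanning records for department = QA
  No matches found
Count: 0

ANSWER: 0


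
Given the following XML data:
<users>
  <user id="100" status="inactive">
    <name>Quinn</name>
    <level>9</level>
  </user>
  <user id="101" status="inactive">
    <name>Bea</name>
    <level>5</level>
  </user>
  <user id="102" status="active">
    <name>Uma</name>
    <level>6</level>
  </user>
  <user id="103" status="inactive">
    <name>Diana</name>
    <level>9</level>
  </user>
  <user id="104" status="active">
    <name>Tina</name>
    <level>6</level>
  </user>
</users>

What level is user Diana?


Finding user: Diana
<level>9</level>

ANSWER: 9


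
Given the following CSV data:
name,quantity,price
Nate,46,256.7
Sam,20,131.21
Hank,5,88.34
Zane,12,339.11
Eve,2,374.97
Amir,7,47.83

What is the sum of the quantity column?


Values in 'quantity' column:
  Row 1: 46
  Row 2: 20
  Row 3: 5
  Row 4: 12
  Row 5: 2
  Row 6: 7
Sum = 46 + 20 + 5 + 12 + 2 + 7 = 92

ANSWER: 92


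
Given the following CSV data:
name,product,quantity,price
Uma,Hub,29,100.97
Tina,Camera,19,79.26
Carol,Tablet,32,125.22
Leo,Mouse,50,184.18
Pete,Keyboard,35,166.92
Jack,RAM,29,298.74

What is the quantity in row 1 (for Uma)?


Row 1: Uma
Column 'quantity' = 29

ANSWER: 29


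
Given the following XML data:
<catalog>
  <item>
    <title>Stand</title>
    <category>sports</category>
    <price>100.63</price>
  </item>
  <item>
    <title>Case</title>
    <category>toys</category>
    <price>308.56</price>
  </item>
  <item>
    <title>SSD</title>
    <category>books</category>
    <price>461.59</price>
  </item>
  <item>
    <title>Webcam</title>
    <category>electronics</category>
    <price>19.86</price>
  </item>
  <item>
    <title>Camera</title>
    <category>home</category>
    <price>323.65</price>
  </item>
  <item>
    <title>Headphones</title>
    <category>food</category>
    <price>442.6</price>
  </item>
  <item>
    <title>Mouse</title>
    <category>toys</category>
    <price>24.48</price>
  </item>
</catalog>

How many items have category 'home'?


Scanning <item> elements for <category>home</category>:
  Item 5: Camera -> MATCH
Count: 1

ANSWER: 1


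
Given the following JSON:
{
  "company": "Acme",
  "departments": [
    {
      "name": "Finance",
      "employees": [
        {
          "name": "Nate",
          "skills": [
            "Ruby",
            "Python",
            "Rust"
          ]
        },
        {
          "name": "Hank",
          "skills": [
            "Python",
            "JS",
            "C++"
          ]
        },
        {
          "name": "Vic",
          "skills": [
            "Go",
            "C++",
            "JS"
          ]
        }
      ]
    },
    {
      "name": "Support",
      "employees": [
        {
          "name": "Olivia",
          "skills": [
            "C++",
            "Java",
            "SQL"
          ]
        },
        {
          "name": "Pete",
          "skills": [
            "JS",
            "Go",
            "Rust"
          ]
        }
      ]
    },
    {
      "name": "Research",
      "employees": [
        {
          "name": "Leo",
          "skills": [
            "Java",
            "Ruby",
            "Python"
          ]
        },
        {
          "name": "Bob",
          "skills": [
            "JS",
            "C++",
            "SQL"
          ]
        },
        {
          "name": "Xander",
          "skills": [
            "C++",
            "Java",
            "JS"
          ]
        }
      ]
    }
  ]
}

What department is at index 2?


Path: departments[2].name
Value: Research

ANSWER: Research


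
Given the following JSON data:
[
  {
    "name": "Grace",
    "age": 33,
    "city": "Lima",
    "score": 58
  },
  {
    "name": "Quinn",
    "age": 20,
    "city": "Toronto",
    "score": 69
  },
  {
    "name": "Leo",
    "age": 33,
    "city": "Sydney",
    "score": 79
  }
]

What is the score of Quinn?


Looking up record where name = Quinn
Record index: 1
Field 'score' = 69

ANSWER: 69


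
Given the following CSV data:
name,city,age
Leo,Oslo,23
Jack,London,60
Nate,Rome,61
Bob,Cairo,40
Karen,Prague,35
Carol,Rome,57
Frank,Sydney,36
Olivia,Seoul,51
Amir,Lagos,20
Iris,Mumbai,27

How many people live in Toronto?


Scanning city column for 'Toronto':
Total matches: 0

ANSWER: 0


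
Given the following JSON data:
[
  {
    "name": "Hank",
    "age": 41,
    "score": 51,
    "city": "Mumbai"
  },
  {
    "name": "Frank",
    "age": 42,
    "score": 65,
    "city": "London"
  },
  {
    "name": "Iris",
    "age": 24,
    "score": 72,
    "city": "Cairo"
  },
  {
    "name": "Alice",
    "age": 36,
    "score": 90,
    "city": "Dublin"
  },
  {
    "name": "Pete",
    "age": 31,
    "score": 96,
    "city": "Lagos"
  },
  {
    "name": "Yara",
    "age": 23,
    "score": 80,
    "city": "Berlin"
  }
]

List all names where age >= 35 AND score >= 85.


Checking both conditions:
  Hank (age=41, score=51) -> no
  Frank (age=42, score=65) -> no
  Iris (age=24, score=72) -> no
  Alice (age=36, score=90) -> YES
  Pete (age=31, score=96) -> no
  Yara (age=23, score=80) -> no


ANSWER: Alice


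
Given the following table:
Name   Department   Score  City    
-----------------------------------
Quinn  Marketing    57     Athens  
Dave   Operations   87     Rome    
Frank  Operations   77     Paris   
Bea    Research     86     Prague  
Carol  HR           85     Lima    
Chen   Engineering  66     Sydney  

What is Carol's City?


Row 5: Carol
City = Lima

ANSWER: Lima


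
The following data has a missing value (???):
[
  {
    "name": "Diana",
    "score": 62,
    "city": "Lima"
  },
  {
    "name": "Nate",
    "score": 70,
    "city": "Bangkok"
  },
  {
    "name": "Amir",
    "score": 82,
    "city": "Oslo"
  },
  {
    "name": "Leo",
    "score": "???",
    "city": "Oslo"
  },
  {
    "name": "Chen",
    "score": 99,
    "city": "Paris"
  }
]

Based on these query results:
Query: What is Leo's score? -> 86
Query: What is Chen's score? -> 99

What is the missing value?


The missing value is Leo's score
From query: Leo's score = 86

ANSWER: 86


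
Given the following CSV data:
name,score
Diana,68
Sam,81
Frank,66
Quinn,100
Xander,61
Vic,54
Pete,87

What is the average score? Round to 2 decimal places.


Scores: 68, 81, 66, 100, 61, 54, 87
Sum = 517
Count = 7
Average = 517 / 7 = 73.86

ANSWER: 73.86


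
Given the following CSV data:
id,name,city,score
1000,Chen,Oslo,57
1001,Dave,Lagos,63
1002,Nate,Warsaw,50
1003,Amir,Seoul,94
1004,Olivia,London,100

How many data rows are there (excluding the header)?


Counting rows (excluding header):
Header: id,name,city,score
Data rows: 5

ANSWER: 5


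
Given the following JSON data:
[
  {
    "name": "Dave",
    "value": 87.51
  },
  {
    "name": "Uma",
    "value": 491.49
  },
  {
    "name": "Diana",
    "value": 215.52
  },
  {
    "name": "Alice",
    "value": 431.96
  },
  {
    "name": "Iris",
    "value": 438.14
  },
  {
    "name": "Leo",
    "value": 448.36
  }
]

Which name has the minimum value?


Comparing values:
  Dave: 87.51
  Uma: 491.49
  Diana: 215.52
  Alice: 431.96
  Iris: 438.14
  Leo: 448.36
Minimum: Dave (87.51)

ANSWER: Dave


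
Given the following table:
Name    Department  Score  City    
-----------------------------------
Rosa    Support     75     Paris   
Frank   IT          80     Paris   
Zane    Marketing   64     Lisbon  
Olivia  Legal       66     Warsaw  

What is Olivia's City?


Row 4: Olivia
City = Warsaw

ANSWER: Warsaw


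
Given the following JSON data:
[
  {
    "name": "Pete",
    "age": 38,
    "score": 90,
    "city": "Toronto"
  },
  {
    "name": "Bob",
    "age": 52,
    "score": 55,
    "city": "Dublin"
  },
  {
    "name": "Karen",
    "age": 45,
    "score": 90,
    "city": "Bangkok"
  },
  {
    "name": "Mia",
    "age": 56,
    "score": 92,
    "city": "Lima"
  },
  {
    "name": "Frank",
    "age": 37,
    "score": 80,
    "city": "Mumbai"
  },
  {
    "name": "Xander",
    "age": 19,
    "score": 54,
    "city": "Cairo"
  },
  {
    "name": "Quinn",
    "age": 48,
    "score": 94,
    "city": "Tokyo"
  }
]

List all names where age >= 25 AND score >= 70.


Checking both conditions:
  Pete (age=38, score=90) -> YES
  Bob (age=52, score=55) -> no
  Karen (age=45, score=90) -> YES
  Mia (age=56, score=92) -> YES
  Frank (age=37, score=80) -> YES
  Xander (age=19, score=54) -> no
  Quinn (age=48, score=94) -> YES


ANSWER: Pete, Karen, Mia, Frank, Quinn


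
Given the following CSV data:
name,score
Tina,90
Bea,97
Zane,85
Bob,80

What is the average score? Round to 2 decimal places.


Scores: 90, 97, 85, 80
Sum = 352
Count = 4
Average = 352 / 4 = 88.00

ANSWER: 88.00


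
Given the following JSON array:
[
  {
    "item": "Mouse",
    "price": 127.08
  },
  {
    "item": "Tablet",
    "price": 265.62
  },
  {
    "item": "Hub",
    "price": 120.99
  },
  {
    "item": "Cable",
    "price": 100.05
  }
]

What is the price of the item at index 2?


Array index 2 -> Hub
price = 120.99

ANSWER: 120.99


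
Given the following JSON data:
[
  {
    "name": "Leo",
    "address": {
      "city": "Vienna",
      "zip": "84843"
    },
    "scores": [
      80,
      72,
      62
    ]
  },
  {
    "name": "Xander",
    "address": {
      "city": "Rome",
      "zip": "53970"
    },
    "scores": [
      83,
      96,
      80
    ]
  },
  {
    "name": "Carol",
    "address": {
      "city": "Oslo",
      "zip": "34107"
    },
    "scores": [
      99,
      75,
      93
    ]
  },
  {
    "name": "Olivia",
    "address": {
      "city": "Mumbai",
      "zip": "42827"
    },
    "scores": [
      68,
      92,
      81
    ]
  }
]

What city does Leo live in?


Path: records[0].address.city
Value: Vienna

ANSWER: Vienna


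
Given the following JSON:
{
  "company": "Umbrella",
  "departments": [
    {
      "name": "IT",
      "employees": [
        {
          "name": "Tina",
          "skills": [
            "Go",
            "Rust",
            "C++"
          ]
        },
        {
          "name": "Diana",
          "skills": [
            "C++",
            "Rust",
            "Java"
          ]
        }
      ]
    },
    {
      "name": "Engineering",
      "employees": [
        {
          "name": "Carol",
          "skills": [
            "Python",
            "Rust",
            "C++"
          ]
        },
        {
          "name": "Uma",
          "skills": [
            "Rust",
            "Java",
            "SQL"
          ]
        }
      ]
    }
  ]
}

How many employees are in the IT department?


Path: departments[0].employees
Count: 2

ANSWER: 2


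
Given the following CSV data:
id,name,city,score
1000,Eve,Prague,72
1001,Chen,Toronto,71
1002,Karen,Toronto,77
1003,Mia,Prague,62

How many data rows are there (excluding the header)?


Counting rows (excluding header):
Header: id,name,city,score
Data rows: 4

ANSWER: 4


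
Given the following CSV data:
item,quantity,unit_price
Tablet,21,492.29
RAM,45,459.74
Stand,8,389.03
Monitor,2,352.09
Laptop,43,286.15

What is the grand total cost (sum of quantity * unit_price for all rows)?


Computing row totals:
  Tablet: 21 * 492.29 = 10338.09
  RAM: 45 * 459.74 = 20688.3
  Stand: 8 * 389.03 = 3112.24
  Monitor: 2 * 352.09 = 704.18
  Laptop: 43 * 286.15 = 12304.45
Grand total = 10338.09 + 20688.3 + 3112.24 + 704.18 + 12304.45 = 47147.26

ANSWER: 47147.26


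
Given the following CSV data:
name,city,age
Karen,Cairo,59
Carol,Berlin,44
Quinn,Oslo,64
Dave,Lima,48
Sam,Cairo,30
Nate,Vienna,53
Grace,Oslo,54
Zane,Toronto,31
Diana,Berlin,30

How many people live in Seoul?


Scanning city column for 'Seoul':
Total matches: 0

ANSWER: 0


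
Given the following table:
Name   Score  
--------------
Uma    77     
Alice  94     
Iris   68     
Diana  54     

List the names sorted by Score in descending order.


Sorting by Score (descending):
  Alice: 94
  Uma: 77
  Iris: 68
  Diana: 54


ANSWER: Alice, Uma, Iris, Diana


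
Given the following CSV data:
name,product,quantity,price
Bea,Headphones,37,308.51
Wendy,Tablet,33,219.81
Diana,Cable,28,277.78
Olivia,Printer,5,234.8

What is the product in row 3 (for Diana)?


Row 3: Diana
Column 'product' = Cable

ANSWER: Cable


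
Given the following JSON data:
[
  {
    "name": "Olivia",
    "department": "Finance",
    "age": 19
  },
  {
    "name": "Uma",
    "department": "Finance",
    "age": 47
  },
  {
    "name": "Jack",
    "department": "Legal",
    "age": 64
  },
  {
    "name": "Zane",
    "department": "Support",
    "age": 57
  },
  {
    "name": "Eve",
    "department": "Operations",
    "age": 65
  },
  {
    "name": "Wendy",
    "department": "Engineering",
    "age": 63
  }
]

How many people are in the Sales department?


Scanning records for department = Sales
  No matches found
Count: 0

ANSWER: 0


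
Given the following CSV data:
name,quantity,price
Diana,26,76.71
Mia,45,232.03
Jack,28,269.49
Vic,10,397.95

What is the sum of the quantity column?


Values in 'quantity' column:
  Row 1: 26
  Row 2: 45
  Row 3: 28
  Row 4: 10
Sum = 26 + 45 + 28 + 10 = 109

ANSWER: 109
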